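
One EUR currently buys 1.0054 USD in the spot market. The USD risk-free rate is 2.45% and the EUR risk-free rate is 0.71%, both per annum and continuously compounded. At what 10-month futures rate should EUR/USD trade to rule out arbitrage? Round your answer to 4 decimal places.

1.0201

F = S·e^((r_USD − r_EUR)T) = 1.0054 · e^((0.0245 − 0.0071) × 10/12)
= 1.0054 · e^0.014500 = 1.0054 × 1.014606
F = 1.0201 USD per EUR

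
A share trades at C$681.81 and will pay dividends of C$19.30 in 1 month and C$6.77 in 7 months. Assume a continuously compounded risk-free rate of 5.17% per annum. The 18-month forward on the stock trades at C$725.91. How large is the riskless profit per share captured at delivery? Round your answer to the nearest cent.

PV(dividends) I = 19.30·e^(−0.0517·1/12) + 6.77·e^(−0.0517·7/12) = 25.7859
Fair forward F* = (S − I)·e^(rT) = (681.81 − 25.7859)·e^0.077550 = 656.0241 × 1.080636 = 708.9233
Market C$725.91 > fair 708.9233: forward overpriced → cash-and-carry (borrow at r, buy the stock and collect the dividends, short the forward).
Profit at T = |F_mkt − F*| = |725.91 − 708.9233| = C$16.99 per share

C$16.99 per share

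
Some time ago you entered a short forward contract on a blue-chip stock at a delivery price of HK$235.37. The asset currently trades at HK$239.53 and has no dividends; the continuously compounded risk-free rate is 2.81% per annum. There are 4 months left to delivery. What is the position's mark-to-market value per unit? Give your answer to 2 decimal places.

Current fair forward for the remaining 4 months: F = S·e^(r·T), r = 0.0281
F = 239.53 · e^(0.0281 × 4/12) = 239.53 × 1.009411 = 241.7842
Value of long forward = (F − K)·e^(−rT) = (241.7842 − 235.37) · e^(−0.0281·4/12)
= 6.4142 × 0.990677 = 6.35
Short position value = −(long value) = -HK$6.35

-HK$6.35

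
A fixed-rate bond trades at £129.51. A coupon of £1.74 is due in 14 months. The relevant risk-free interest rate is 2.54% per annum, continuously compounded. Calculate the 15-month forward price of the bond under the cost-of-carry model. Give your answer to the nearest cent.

£131.94

PV(coupons) I = 1.74·e^(−0.0254·14/12)
I = 1.6892
F = (S − I)·e^(rT) = (129.51 − 1.6892) · e^(0.0254·15/12)
= 127.8208 · e^0.031750 = 127.8208 × 1.032259 = £131.94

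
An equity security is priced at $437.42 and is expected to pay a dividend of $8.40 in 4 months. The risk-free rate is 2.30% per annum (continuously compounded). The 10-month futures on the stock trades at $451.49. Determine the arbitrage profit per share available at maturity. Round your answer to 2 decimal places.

$14.10 per share

PV(dividends) I = 8.40·e^(−0.0230·4/12) = 8.3358
Fair futures F* = (S − I)·e^(rT) = (437.42 − 8.3358)·e^0.019167 = 429.0842 × 1.019352 = 437.3878
Market $451.49 > fair 437.3878: forward overpriced → cash-and-carry (borrow at r, buy the stock and collect the dividends, short the forward).
Profit at T = |F_mkt − F*| = |451.49 − 437.3878| = $14.10 per share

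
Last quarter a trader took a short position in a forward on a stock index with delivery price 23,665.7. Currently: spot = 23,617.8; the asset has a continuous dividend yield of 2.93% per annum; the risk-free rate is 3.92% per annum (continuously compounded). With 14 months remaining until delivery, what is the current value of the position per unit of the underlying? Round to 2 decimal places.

-216.34

Current fair forward for the remaining 14 months: F = S·e^((r − q)·T), (r − q) = 0.0392 − 0.0293 = 0.0099
F = 23617.8 · e^(0.0099 × 14/12) = 23617.8 × 1.01161696 = 23892.1670
Value of long forward = (F − K)·e^(−rT) = (23892.1670 − 23665.7) · e^(−0.0392·14/12)
= 226.4670 × 0.95529667 = 216.34
Short position value = −(long value) = -216.34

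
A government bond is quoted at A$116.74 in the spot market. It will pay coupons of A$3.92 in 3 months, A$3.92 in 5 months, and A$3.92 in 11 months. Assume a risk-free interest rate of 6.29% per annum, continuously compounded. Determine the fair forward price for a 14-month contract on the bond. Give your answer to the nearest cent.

A$113.38

PV(coupons) I = 3.92·e^(−0.0629·3/12) + 3.92·e^(−0.0629·5/12) + 3.92·e^(−0.0629·11/12)
I = 3.8588 + 3.8186 + 3.7004 = 11.3778
F = (S − I)·e^(rT) = (116.74 − 11.3778) · e^(0.0629·14/12)
= 105.3622 · e^0.073383 = 105.3622 × 1.076143 = A$113.38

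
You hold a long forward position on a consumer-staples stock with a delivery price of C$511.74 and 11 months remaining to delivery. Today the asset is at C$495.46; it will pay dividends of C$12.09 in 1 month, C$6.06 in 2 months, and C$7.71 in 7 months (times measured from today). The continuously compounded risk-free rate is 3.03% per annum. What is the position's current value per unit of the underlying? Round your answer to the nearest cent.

-C$27.93

PV(remaining dividends) I = 12.09·e^(−0.0303·1/12) + 6.06·e^(−0.0303·2/12) + 7.71·e^(−0.0303·7/12) = 25.6639
Current forward F = (S − I)·e^(rT) = (495.46 − 25.6639)·e^(0.0303·11/12) = 469.7961 × 1.028164 = 483.0274
Value (long) = (F − K)·e^(−rT) = (483.0274 − 511.74) × 0.972607 = -27.9261
Value = -C$27.93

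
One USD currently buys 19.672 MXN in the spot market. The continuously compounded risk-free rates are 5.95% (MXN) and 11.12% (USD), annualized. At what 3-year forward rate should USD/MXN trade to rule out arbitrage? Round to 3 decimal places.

16.846

F = S·e^((r_MXN − r_USD)T) = 19.672 · e^((0.0595 − 0.1112) × 3)
= 19.672 · e^-0.155100 = 19.672 × 0.856330
F = 16.846 MXN per USD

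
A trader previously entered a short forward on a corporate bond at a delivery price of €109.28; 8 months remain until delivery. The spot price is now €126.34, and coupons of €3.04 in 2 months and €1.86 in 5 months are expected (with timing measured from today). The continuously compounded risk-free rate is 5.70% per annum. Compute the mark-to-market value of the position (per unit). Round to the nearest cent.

PV(remaining coupons) I = 3.04·e^(−0.0570·2/12) + 1.86·e^(−0.0570·5/12) = 4.8276
Current forward F = (S − I)·e^(rT) = (126.34 − 4.8276)·e^(0.0570·8/12) = 121.5124 × 1.038731 = 126.2187
Value (long) = (F − K)·e^(−rT) = (126.2187 − 109.28) × 0.962713 = 16.3071
Short position value = −(long value) = -€16.31

-€16.31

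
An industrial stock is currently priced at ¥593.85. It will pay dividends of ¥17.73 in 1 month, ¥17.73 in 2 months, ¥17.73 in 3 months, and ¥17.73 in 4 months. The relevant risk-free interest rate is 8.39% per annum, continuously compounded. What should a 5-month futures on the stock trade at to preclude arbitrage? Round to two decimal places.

¥542.80

PV(dividends) I = 17.73·e^(−0.0839·1/12) + 17.73·e^(−0.0839·2/12) + 17.73·e^(−0.0839·3/12) + 17.73·e^(−0.0839·4/12)
I = 17.6065 + 17.4838 + 17.3620 + 17.2410 = 69.6933
F = (S − I)·e^(rT) = (593.85 − 69.6933) · e^(0.0839·5/12)
= 524.1567 · e^0.034958 = 524.1567 × 1.035576 = ¥542.80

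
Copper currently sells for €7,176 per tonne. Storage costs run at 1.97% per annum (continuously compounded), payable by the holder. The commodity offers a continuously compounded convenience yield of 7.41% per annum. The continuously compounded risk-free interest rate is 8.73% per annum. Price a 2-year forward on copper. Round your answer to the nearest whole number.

€7,664 per tonne

Net carry = r + u − y = 0.0873 + 0.0197 − 0.0741 = 0.0329
F = S·e^((r+u−y)T) = 7176 · e^(0.0329 × 2) = 7176 · e^0.065800
= 7176 × 1.068013 = €7,664 per tonne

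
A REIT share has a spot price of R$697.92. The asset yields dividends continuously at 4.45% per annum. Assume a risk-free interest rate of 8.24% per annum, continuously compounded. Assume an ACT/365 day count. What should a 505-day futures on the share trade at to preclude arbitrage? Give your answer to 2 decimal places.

F = S·e^((r − q)T) = 697.92 · e^((0.0824 − 0.0445) × 505/365)
= 697.92 · e^0.052437 = 697.92 × 1.053836
F = R$735.49

R$735.49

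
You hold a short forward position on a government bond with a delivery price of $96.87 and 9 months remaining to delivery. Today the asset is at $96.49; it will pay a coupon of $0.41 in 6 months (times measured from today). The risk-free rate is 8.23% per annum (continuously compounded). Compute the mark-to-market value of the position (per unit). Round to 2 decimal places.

-$5.03

PV(remaining coupons) I = 0.41·e^(−0.0823·6/12) = 0.3935
Current forward F = (S − I)·e^(rT) = (96.49 − 0.3935)·e^(0.0823·9/12) = 96.0965 × 1.063670 = 102.2150
Value (long) = (F − K)·e^(−rT) = (102.2150 − 96.87) × 0.940141 = 5.0251
Short position value = −(long value) = -$5.03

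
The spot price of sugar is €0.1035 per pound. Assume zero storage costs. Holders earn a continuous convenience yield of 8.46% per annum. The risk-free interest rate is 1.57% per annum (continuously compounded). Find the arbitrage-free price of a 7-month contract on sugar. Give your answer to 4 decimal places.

Net carry = r + u − y = 0.0157 + 0.0000 − 0.0846 = -0.0689
F = S·e^((r+u−y)T) = 0.1035 · e^(-0.0689 × 7/12) = 0.1035 · e^-0.040192
= 0.1035 × 0.960605 = €0.0994 per pound

€0.0994 per pound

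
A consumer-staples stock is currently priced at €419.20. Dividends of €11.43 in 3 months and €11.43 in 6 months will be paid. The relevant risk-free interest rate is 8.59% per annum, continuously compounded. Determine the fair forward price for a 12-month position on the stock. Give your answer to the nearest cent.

PV(dividends) I = 11.43·e^(−0.0859·3/12) + 11.43·e^(−0.0859·6/12)
I = 11.1872 + 10.9495 = 22.1367
F = (S − I)·e^(rT) = (419.20 − 22.1367) · e^(0.0859·12/12)
= 397.0633 · e^0.085900 = 397.0633 × 1.089697 = €432.68

€432.68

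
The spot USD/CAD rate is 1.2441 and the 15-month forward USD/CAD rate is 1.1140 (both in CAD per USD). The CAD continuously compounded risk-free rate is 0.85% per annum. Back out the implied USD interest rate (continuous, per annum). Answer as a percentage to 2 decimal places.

F = S·e^((r_CAD − r_USD)T) ⇒ r_USD = r_CAD − ln(F/S)/T
ln(1.1140/1.2441) = -0.110455; /(15/12) = -0.088364
r_USD = 0.0085 + 0.088364 = 0.096864
r_USD = 9.69%

9.69%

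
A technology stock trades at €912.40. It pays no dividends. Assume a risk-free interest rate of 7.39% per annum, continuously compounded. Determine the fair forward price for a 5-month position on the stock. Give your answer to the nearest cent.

€940.93

F = S·e^(rT) = 912.40 · e^(0.0739 × 5/12)
= 912.40 · e^0.030792 = 912.40 × 1.031271
F = €940.93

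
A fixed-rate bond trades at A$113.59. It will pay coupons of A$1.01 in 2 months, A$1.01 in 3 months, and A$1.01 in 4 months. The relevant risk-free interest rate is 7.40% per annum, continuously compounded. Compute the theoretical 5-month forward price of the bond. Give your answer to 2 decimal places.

A$114.08

PV(coupons) I = 1.01·e^(−0.0740·2/12) + 1.01·e^(−0.0740·3/12) + 1.01·e^(−0.0740·4/12)
I = 0.9976 + 0.9915 + 0.9854 = 2.9745
F = (S − I)·e^(rT) = (113.59 − 2.9745) · e^(0.0740·5/12)
= 110.6155 · e^0.030833 = 110.6155 × 1.031313 = A$114.08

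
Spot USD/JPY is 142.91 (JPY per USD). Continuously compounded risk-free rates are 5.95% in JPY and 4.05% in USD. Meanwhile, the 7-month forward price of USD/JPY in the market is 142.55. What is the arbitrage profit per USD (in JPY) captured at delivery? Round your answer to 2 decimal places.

1.95 per USD (in JPY)

Fair forward: F* = S·e^(carry·T), with carry = (r_JPY − r_USD) = 0.0595 − 0.0405 = 0.0190
F* = 142.91 · e^(0.0190 × 7/12) = 142.91 · e^0.011083 = 142.91 × 1.011145 = 144.5027
Market 142.55 < fair 144.5027: forward underpriced → reverse cash-and-carry (short spot, go long the forward).
At maturity, profit = |F_mkt − F*| = |142.55 − 144.5027| = 1.95 per USD (in JPY)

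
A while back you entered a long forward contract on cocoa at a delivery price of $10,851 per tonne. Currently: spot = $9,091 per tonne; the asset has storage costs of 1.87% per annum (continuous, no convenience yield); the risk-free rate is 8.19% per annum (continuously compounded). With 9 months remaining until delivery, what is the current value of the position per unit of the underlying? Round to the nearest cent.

Current fair forward for the remaining 9 months: F = S·e^((r + u)·T), (r + u) = 0.0819 + 0.0187 = 0.1006
F = 9091 · e^(0.1006 × 9/12) = 9091 × 1.07836931 = 9803.4554
Value of long forward = (F − K)·e^(−rT) = (9803.4554 − 10851) · e^(−0.0819·9/12)
= -1047.5446 × 0.94042347 = -985.14

-$985.14 per tonne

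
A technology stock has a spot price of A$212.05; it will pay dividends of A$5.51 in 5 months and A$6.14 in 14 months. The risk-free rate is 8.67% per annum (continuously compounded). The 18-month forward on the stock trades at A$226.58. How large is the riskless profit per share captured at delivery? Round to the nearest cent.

PV(dividends) I = 5.51·e^(−0.0867·5/12) + 6.14·e^(−0.0867·14/12) = 10.8638
Fair forward F* = (S − I)·e^(rT) = (212.05 − 10.8638)·e^0.130050 = 201.1862 × 1.138885 = 229.1279
Market A$226.58 < fair 229.1279: forward underpriced → reverse cash-and-carry (short the stock, invest proceeds at r, pay the dividends, go long the forward).
Profit at T = |F_mkt − F*| = |226.58 − 229.1279| = A$2.55 per share

A$2.55 per share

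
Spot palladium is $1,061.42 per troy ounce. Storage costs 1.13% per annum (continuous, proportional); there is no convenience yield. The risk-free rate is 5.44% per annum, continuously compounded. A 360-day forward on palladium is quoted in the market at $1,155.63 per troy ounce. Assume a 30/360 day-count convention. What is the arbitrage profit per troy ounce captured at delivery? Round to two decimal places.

Fair forward: F* = S·e^(carry·T), with carry = (r + u) = 0.0544 + 0.0113 = 0.0657
F* = 1061.42 · e^(0.0657 × 360/360) = 1061.42 · e^0.06570000 = 1061.42 × 1.06790630 = $1133.4971
Market $1155.63 > fair $1133.4971: forward overpriced → cash-and-carry (buy spot, short the forward).
At maturity, profit = |F_mkt − F*| = |1155.63 − 1133.4971| = $22.13 per troy ounce

$22.13 per troy ounce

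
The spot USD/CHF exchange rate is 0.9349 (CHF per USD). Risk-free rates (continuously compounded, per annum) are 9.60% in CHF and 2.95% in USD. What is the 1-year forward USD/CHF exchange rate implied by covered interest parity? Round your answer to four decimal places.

0.9992

F = S·e^((r_CHF − r_USD)T) = 0.9349 · e^((0.0960 − 0.0295) × 1)
= 0.9349 · e^0.066500 = 0.9349 × 1.068761
F = 0.9992 CHF per USD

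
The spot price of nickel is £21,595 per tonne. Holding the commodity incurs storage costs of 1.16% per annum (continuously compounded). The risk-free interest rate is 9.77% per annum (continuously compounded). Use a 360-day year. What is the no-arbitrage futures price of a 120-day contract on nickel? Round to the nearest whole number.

Net carry = r + u − y = 0.0977 + 0.0116 − 0.0000 = 0.1093
F = S·e^((r+u−y)T) = 21595 · e^(0.1093 × 120/360) = 21595 · e^0.036433
= 21595 × 1.037105 = £22,396 per tonne

£22,396 per tonne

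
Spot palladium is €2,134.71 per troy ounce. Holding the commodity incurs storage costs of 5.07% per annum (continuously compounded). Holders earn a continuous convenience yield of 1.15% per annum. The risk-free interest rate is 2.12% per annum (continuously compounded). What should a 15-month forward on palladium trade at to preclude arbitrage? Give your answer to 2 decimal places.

Net carry = r + u − y = 0.0212 + 0.0507 − 0.0115 = 0.0604
F = S·e^((r+u−y)T) = 2134.71 · e^(0.0604 × 15/12) = 2134.71 · e^0.07550000
= 2134.71 × 1.07842323 = €2,302.12 per troy ounce

€2,302.12 per troy ounce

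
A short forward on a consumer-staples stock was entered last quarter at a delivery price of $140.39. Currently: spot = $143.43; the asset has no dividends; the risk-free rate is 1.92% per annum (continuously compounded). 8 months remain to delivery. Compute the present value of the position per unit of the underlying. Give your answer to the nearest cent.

Current fair forward for the remaining 8 months: F = S·e^(r·T), r = 0.0192
F = 143.43 · e^(0.0192 × 8/12) = 143.43 × 1.012882 = 145.2777
Value of long forward = (F − K)·e^(−rT) = (145.2777 − 140.39) · e^(−0.0192·8/12)
= 4.8877 × 0.987282 = 4.83
Short position value = −(long value) = -$4.83

-$4.83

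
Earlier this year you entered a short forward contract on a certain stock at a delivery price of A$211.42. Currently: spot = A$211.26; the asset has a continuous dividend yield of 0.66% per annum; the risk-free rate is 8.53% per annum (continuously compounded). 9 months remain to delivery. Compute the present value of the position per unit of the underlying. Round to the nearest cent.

Current fair forward for the remaining 9 months: F = S·e^((r − q)·T), (r − q) = 0.0853 − 0.0066 = 0.0787
F = 211.26 · e^(0.0787 × 9/12) = 211.26 × 1.060802 = 224.1050
Value of long forward = (F − K)·e^(−rT) = (224.1050 − 211.42) · e^(−0.0853·9/12)
= 12.6850 × 0.938028 = 11.90
Short position value = −(long value) = -A$11.90

-A$11.90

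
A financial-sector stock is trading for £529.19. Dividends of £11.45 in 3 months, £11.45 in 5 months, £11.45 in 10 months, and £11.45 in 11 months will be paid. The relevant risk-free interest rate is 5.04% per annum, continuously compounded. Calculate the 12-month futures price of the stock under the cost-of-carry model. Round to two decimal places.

£509.82

PV(dividends) I = 11.45·e^(−0.0504·3/12) + 11.45·e^(−0.0504·5/12) + 11.45·e^(−0.0504·10/12) + 11.45·e^(−0.0504·11/12)
I = 11.3066 + 11.2121 + 10.9791 + 10.9330 = 44.4308
F = (S − I)·e^(rT) = (529.19 − 44.4308) · e^(0.0504·12/12)
= 484.7592 · e^0.050400 = 484.7592 × 1.051692 = £509.82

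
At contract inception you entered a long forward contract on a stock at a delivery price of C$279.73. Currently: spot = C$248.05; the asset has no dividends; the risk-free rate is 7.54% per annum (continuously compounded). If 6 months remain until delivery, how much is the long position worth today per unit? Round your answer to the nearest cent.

Current fair forward for the remaining 6 months: F = S·e^(r·T), r = 0.0754
F = 248.05 · e^(0.0754 × 6/12) = 248.05 × 1.038420 = 257.5801
Value of long forward = (F − K)·e^(−rT) = (257.5801 − 279.73) · e^(−0.0754·6/12)
= -22.1499 × 0.963002 = -21.33

-C$21.33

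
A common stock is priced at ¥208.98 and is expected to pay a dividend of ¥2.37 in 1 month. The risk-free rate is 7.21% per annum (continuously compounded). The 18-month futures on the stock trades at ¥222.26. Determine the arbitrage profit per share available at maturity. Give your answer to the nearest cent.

PV(dividends) I = 2.37·e^(−0.0721·1/12) = 2.3558
Fair futures F* = (S − I)·e^(rT) = (208.98 − 2.3558)·e^0.108150 = 206.6242 × 1.114215 = 230.2238
Market ¥222.26 < fair 230.2238: forward underpriced → reverse cash-and-carry (short the stock, invest proceeds at r, pay the dividends, go long the forward).
Profit at T = |F_mkt − F*| = |222.26 − 230.2238| = ¥7.96 per share

¥7.96 per share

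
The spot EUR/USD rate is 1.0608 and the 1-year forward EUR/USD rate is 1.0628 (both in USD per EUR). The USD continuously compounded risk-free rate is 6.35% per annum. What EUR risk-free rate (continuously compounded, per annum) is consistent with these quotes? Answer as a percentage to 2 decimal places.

6.16%

F = S·e^((r_USD − r_EUR)T) ⇒ r_EUR = r_USD − ln(F/S)/T
ln(1.0628/1.0608) = 0.001884; /(1) = 0.001884
r_EUR = 0.0635 − 0.001884 = 0.061616
r_EUR = 6.16%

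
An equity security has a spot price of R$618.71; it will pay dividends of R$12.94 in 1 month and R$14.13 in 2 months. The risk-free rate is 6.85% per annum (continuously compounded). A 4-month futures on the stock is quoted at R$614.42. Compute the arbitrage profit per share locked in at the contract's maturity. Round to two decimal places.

R$8.88 per share

PV(dividends) I = 12.94·e^(−0.0685·1/12) + 14.13·e^(−0.0685·2/12) = 26.8359
Fair futures F* = (S − I)·e^(rT) = (618.71 − 26.8359)·e^0.022833 = 591.8741 × 1.023096 = 605.5440
Market R$614.42 > fair 605.5440: forward overpriced → cash-and-carry (borrow at r, buy the stock and collect the dividends, short the forward).
Profit at T = |F_mkt − F*| = |614.42 − 605.5440| = R$8.88 per share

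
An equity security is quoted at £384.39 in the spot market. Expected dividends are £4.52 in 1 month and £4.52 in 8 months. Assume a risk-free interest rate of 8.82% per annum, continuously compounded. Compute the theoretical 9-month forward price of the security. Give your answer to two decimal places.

£401.33

PV(dividends) I = 4.52·e^(−0.0882·1/12) + 4.52·e^(−0.0882·8/12)
I = 4.4869 + 4.2619 = 8.7488
F = (S − I)·e^(rT) = (384.39 − 8.7488) · e^(0.0882·9/12)
= 375.6412 · e^0.066150 = 375.6412 × 1.068387 = £401.33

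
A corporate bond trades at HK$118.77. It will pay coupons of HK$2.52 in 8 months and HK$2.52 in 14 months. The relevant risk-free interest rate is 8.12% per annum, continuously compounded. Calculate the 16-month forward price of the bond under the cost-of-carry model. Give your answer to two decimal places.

PV(coupons) I = 2.52·e^(−0.0812·8/12) + 2.52·e^(−0.0812·14/12)
I = 2.3872 + 2.2922 = 4.6794
F = (S − I)·e^(rT) = (118.77 − 4.6794) · e^(0.0812·16/12)
= 114.0906 · e^0.108267 = 114.0906 × 1.114345 = HK$127.14

HK$127.14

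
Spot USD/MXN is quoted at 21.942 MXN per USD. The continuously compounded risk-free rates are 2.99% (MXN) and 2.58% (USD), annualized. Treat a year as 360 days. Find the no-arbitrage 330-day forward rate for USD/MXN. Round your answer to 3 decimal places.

22.025

F = S·e^((r_MXN − r_USD)T) = 21.942 · e^((0.0299 − 0.0258) × 330/360)
= 21.942 · e^0.003758 = 21.942 × 1.003765
F = 22.025 MXN per USD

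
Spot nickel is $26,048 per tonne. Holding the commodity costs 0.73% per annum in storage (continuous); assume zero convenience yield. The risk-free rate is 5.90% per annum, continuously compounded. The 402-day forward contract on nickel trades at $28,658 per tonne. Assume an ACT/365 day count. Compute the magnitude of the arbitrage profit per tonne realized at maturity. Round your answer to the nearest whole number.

Fair forward: F* = S·e^(carry·T), with carry = (r + u) = 0.0590 + 0.0073 = 0.0663
F* = 26048 · e^(0.0663 × 402/365) = 26048 · e^0.073021 = 26048 × 1.075753 = $28021.2141
Market $28658 > fair $28021.2141: forward overpriced → cash-and-carry (buy spot, short the forward).
At maturity, profit = |F_mkt − F*| = |28658 − 28021.2141| = $637 per tonne

$637 per tonne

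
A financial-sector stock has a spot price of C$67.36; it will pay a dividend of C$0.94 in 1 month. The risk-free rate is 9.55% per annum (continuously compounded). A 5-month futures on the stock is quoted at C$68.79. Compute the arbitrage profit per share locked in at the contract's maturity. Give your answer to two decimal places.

PV(dividends) I = 0.94·e^(−0.0955·1/12) = 0.9325
Fair futures F* = (S − I)·e^(rT) = (67.36 − 0.9325)·e^0.039792 = 66.4275 × 1.040594 = 69.1241
Market C$68.79 < fair 69.1241: forward underpriced → reverse cash-and-carry (short the stock, invest proceeds at r, pay the dividends, go long the forward).
Profit at T = |F_mkt − F*| = |68.79 − 69.1241| = C$0.33 per share

C$0.33 per share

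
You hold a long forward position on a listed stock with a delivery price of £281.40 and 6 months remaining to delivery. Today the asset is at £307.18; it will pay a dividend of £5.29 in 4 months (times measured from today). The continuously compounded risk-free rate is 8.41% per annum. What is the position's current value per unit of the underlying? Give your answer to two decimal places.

£32.22

PV(remaining dividends) I = 5.29·e^(−0.0841·4/12) = 5.1438
Current forward F = (S − I)·e^(rT) = (307.18 − 5.1438)·e^(0.0841·6/12) = 302.0362 × 1.042947 = 315.0077
Value (long) = (F − K)·e^(−rT) = (315.0077 − 281.40) × 0.958822 = 32.2238
Value = £32.22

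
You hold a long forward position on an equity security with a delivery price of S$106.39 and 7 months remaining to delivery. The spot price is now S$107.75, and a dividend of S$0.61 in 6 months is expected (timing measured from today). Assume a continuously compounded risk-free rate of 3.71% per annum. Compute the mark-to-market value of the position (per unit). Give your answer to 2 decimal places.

PV(remaining dividends) I = 0.61·e^(−0.0371·6/12) = 0.5988
Current forward F = (S − I)·e^(rT) = (107.75 − 0.5988)·e^(0.0371·7/12) = 107.1512 × 1.021878 = 109.4955
Value (long) = (F − K)·e^(−rT) = (109.4955 − 106.39) × 0.978591 = 3.0390
Value = S$3.04

S$3.04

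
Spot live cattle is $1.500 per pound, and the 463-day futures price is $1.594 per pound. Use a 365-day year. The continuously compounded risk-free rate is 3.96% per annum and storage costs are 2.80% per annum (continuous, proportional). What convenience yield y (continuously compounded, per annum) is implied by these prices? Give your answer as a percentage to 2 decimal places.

F = S·e^((r+u−y)T) ⇒ (r+u−y) = ln(F/S)/T
ln(1.594/1.500) = 0.060781; /T ⇒ 0.047916
y = r + u − ln(F/S)/T = 0.0396 + 0.0280 − 0.047916 = 0.019684
y = 1.97%

1.97%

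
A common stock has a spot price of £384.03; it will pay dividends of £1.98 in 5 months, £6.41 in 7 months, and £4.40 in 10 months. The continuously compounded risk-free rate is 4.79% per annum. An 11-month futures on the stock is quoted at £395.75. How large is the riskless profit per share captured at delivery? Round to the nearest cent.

PV(dividends) I = 1.98·e^(−0.0479·5/12) + 6.41·e^(−0.0479·7/12) + 4.40·e^(−0.0479·10/12) = 12.4021
Fair futures F* = (S − I)·e^(rT) = (384.03 − 12.4021)·e^0.043908 = 371.6279 × 1.044886 = 388.3088
Market £395.75 > fair 388.3088: forward overpriced → cash-and-carry (borrow at r, buy the stock and collect the dividends, short the forward).
Profit at T = |F_mkt − F*| = |395.75 − 388.3088| = £7.44 per share

£7.44 per share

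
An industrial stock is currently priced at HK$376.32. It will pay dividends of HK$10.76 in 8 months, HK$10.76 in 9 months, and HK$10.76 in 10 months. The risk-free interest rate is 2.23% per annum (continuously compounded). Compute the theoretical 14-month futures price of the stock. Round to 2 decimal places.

HK$353.66

PV(dividends) I = 10.76·e^(−0.0223·8/12) + 10.76·e^(−0.0223·9/12) + 10.76·e^(−0.0223·10/12)
I = 10.6012 + 10.5815 + 10.5619 = 31.7446
F = (S − I)·e^(rT) = (376.32 − 31.7446) · e^(0.0223·14/12)
= 344.5754 · e^0.026017 = 344.5754 × 1.026358 = HK$353.66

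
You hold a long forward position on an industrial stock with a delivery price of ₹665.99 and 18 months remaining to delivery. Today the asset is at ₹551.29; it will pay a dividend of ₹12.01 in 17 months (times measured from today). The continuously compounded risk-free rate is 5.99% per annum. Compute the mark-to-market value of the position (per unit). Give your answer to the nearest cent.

-₹68.50

PV(remaining dividends) I = 12.01·e^(−0.0599·17/12) = 11.0329
Current forward F = (S − I)·e^(rT) = (551.29 − 11.0329)·e^(0.0599·18/12) = 540.2571 × 1.094010 = 591.0467
Value (long) = (F − K)·e^(−rT) = (591.0467 − 665.99) × 0.914068 = -68.5033
Value = -₹68.50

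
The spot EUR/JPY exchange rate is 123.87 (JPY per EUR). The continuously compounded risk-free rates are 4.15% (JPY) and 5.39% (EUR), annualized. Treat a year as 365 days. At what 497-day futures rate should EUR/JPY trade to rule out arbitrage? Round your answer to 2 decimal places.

121.80

F = S·e^((r_JPY − r_EUR)T) = 123.87 · e^((0.0415 − 0.0539) × 497/365)
= 123.87 · e^-0.016884 = 123.87 × 0.983258
F = 121.80 JPY per EUR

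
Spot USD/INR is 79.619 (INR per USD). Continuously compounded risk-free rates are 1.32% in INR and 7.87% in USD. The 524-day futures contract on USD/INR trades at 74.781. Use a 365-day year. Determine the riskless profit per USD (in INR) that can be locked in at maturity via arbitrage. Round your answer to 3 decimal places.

Fair futures: F* = S·e^(carry·T), with carry = (r_INR − r_USD) = 0.0132 − 0.0787 = -0.0655
F* = 79.619 · e^(-0.0655 × 524/365) = 79.619 · e^-0.094033 = 79.619 × 0.910253 = 72.4734
Market 74.781 > fair 72.4734: forward overpriced → cash-and-carry (buy spot, short the forward).
At maturity, profit = |F_mkt − F*| = |74.781 − 72.4734| = 2.308 per USD (in INR)

2.308 per USD (in INR)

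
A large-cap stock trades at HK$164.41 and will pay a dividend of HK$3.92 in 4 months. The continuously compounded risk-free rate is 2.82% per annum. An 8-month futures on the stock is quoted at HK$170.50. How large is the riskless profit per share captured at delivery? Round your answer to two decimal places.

PV(dividends) I = 3.92·e^(−0.0282·4/12) = 3.8833
Fair futures F* = (S − I)·e^(rT) = (164.41 − 3.8833)·e^0.018800 = 160.5267 × 1.018978 = 163.5732
Market HK$170.50 > fair 163.5732: forward overpriced → cash-and-carry (borrow at r, buy the stock and collect the dividends, short the forward).
Profit at T = |F_mkt − F*| = |170.50 − 163.5732| = HK$6.93 per share

HK$6.93 per share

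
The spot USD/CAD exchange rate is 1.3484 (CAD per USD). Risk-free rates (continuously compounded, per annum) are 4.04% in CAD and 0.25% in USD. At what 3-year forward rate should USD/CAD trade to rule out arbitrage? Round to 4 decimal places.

1.5108

F = S·e^((r_CAD − r_USD)T) = 1.3484 · e^((0.0404 − 0.0025) × 3)
= 1.3484 · e^0.113700 = 1.3484 × 1.120416
F = 1.5108 CAD per USD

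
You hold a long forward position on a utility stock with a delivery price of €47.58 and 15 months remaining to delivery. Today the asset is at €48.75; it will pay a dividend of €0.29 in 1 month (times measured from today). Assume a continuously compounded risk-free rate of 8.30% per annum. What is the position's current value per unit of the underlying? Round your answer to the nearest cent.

PV(remaining dividends) I = 0.29·e^(−0.0830·1/12) = 0.2880
Current forward F = (S − I)·e^(rT) = (48.75 − 0.2880)·e^(0.0830·15/12) = 48.4620 × 1.109323 = 53.7600
Value (long) = (F − K)·e^(−rT) = (53.7600 − 47.58) × 0.901451 = 5.5710
Value = €5.57

€5.57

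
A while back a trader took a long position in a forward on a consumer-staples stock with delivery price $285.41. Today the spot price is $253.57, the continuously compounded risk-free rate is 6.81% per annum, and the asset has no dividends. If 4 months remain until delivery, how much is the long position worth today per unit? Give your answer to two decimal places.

-$25.43

Current fair forward for the remaining 4 months: F = S·e^(r·T), r = 0.0681
F = 253.57 · e^(0.0681 × 4/12) = 253.57 × 1.022960 = 259.3920
Value of long forward = (F − K)·e^(−rT) = (259.3920 − 285.41) · e^(−0.0681·4/12)
= -26.0180 × 0.977556 = -25.43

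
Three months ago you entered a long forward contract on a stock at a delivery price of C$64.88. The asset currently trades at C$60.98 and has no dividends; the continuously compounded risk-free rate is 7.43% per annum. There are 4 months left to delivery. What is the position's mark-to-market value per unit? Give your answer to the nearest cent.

-C$2.31

Current fair forward for the remaining 4 months: F = S·e^(r·T), r = 0.0743
F = 60.98 · e^(0.0743 × 4/12) = 60.98 × 1.025076 = 62.5091
Value of long forward = (F − K)·e^(−rT) = (62.5091 − 64.88) · e^(−0.0743·4/12)
= -2.3709 × 0.975538 = -2.31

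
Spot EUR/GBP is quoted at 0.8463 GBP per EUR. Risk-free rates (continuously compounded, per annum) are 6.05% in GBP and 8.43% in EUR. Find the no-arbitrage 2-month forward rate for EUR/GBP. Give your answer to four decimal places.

0.8429

F = S·e^((r_GBP − r_EUR)T) = 0.8463 · e^((0.0605 − 0.0843) × 2/12)
= 0.8463 · e^-0.003967 = 0.8463 × 0.996041
F = 0.8429 GBP per EUR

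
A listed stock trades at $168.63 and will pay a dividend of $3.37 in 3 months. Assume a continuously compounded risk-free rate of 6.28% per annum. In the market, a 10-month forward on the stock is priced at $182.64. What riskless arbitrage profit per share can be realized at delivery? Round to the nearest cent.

PV(dividends) I = 3.37·e^(−0.0628·3/12) = 3.3175
Fair forward F* = (S − I)·e^(rT) = (168.63 − 3.3175)·e^0.052333 = 165.3125 × 1.053727 = 174.1942
Market $182.64 > fair 174.1942: forward overpriced → cash-and-carry (borrow at r, buy the stock and collect the dividends, short the forward).
Profit at T = |F_mkt − F*| = |182.64 − 174.1942| = $8.45 per share

$8.45 per share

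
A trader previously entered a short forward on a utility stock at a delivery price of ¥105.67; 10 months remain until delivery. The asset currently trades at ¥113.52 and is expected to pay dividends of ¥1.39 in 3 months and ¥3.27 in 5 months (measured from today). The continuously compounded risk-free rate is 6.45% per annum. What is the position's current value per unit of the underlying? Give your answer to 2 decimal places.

PV(remaining dividends) I = 1.39·e^(−0.0645·3/12) + 3.27·e^(−0.0645·5/12) = 4.5511
Current forward F = (S − I)·e^(rT) = (113.52 − 4.5511)·e^(0.0645·10/12) = 108.9689 × 1.055221 = 114.9863
Value (long) = (F − K)·e^(−rT) = (114.9863 − 105.67) × 0.947669 = 8.8288
Short position value = −(long value) = -¥8.83

-¥8.83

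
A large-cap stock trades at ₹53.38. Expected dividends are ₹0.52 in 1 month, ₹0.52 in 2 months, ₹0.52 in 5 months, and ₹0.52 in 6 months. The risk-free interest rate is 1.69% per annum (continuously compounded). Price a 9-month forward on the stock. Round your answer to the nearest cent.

PV(dividends) I = 0.52·e^(−0.0169·1/12) + 0.52·e^(−0.0169·2/12) + 0.52·e^(−0.0169·5/12) + 0.52·e^(−0.0169·6/12)
I = 0.5193 + 0.5185 + 0.5164 + 0.5156 = 2.0698
F = (S − I)·e^(rT) = (53.38 − 2.0698) · e^(0.0169·9/12)
= 51.3102 · e^0.012675 = 51.3102 × 1.012756 = ₹51.96

₹51.96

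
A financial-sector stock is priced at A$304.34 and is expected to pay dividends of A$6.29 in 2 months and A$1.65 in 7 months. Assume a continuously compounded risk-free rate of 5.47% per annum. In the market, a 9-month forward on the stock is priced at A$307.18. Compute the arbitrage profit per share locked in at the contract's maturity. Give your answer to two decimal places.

A$1.75 per share

PV(dividends) I = 6.29·e^(−0.0547·2/12) + 1.65·e^(−0.0547·7/12) = 7.8311
Fair forward F* = (S − I)·e^(rT) = (304.34 − 7.8311)·e^0.041025 = 296.5089 × 1.041878 = 308.9261
Market A$307.18 < fair 308.9261: forward underpriced → reverse cash-and-carry (short the stock, invest proceeds at r, pay the dividends, go long the forward).
Profit at T = |F_mkt − F*| = |307.18 − 308.9261| = A$1.75 per share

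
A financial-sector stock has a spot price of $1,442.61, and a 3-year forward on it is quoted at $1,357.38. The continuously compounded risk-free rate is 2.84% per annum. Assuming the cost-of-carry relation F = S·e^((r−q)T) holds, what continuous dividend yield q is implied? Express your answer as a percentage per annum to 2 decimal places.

4.87%

From F = S·e^((r−q)T): (r − q) = ln(F/S)/T
ln(1357.38/1442.61) = ln(0.940920) = -0.060897
(r − q) = -0.060897 / (3) = -0.020299
q = r − ln(F/S)/T = 0.0284 + 0.020299 = 0.048699
q = 4.87%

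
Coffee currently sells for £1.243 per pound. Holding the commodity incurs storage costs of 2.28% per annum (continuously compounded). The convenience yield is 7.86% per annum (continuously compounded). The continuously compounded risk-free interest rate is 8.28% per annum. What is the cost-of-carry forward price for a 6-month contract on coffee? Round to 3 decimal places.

Net carry = r + u − y = 0.0828 + 0.0228 − 0.0786 = 0.0270
F = S·e^((r+u−y)T) = 1.243 · e^(0.0270 × 6/12) = 1.243 · e^0.013500
= 1.243 × 1.013592 = £1.260 per pound

£1.260 per pound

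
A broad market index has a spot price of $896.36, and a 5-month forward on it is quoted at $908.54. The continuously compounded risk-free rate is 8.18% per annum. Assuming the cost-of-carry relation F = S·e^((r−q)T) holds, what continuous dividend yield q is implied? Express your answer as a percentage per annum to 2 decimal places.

From F = S·e^((r−q)T): (r − q) = ln(F/S)/T
ln(908.54/896.36) = ln(1.013588) = 0.013497
(r − q) = 0.013497 / (5/12) = 0.032393
q = r − ln(F/S)/T = 0.0818 − 0.032393 = 0.049407
q = 4.94%

4.94%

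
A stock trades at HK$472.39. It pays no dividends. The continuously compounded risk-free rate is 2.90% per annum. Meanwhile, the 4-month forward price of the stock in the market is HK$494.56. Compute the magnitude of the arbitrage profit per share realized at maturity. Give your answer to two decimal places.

HK$17.58 per share

Fair forward: F* = S·e^(carry·T), with carry = r = 0.0290
F* = 472.39 · e^(0.0290 × 4/12) = 472.39 · e^0.009667 = 472.39 × 1.009714 = HK$476.9788
Market HK$494.56 > fair HK$476.9788: forward overpriced → cash-and-carry (buy spot, short the forward).
At maturity, profit = |F_mkt − F*| = |494.56 − 476.9788| = HK$17.58 per share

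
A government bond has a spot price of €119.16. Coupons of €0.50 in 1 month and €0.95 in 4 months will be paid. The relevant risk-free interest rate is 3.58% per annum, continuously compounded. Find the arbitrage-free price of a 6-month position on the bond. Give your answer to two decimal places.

PV(coupons) I = 0.50·e^(−0.0358·1/12) + 0.95·e^(−0.0358·4/12)
I = 0.4985 + 0.9387 = 1.4372
F = (S − I)·e^(rT) = (119.16 − 1.4372) · e^(0.0358·6/12)
= 117.7228 · e^0.017900 = 117.7228 × 1.018061 = €119.85

€119.85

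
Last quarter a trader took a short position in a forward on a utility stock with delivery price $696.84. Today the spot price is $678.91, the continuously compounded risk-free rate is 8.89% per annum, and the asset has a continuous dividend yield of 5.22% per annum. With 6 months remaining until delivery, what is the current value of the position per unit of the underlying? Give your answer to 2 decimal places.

Current fair forward for the remaining 6 months: F = S·e^((r − q)·T), (r − q) = 0.0889 − 0.0522 = 0.0367
F = 678.91 · e^(0.0367 × 6/12) = 678.91 × 1.018519 = 691.4827
Value of long forward = (F − K)·e^(−rT) = (691.4827 − 696.84) · e^(−0.0889·6/12)
= -5.3573 × 0.956523 = -5.12
Short position value = −(long value) = $5.12

$5.12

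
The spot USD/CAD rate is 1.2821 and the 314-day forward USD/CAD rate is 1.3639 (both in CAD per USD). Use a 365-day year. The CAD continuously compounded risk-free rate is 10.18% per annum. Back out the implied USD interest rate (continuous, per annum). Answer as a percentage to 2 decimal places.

2.99%

F = S·e^((r_CAD − r_USD)T) ⇒ r_USD = r_CAD − ln(F/S)/T
ln(1.3639/1.2821) = 0.061849; /(314/365) = 0.071895
r_USD = 0.1018 − 0.071895 = 0.029905
r_USD = 2.99%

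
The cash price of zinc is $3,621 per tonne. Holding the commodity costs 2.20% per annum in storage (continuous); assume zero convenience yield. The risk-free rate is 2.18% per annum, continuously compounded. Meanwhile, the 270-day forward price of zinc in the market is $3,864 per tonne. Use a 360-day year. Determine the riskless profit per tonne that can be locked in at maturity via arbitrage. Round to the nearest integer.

$122 per tonne

Fair forward: F* = S·e^(carry·T), with carry = (r + u) = 0.0218 + 0.0220 = 0.0438
F* = 3621 · e^(0.0438 × 270/360) = 3621 · e^0.032850 = 3621 × 1.033396 = $3741.9269
Market $3864 > fair $3741.9269: forward overpriced → cash-and-carry (buy spot, short the forward).
At maturity, profit = |F_mkt − F*| = |3864 − 3741.9269| = $122 per tonne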